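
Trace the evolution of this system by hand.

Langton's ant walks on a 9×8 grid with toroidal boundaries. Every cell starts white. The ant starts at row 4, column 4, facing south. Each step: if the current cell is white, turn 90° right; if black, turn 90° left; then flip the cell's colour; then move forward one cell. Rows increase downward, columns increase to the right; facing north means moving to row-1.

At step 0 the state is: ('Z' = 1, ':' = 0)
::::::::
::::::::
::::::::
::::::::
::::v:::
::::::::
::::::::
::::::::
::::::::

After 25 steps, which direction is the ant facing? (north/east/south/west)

0) ::::::::
::::::::
::::::::
::::::::
::::v:::
::::::::
::::::::
::::::::
::::::::
1) ::::::::
::::::::
::::::::
::::::::
:::<Z:::
::::::::
::::::::
::::::::
::::::::
2) ::::::::
::::::::
::::::::
:::^::::
:::ZZ:::
::::::::
::::::::
::::::::
::::::::
3) ::::::::
::::::::
::::::::
:::Z>:::
:::ZZ:::
::::::::
::::::::
::::::::
::::::::
4) ::::::::
::::::::
::::::::
:::ZZ:::
:::Zv:::
::::::::
::::::::
::::::::
::::::::
5) ::::::::
::::::::
::::::::
:::ZZ:::
:::Z:>::
::::::::
::::::::
::::::::
::::::::
6) ::::::::
::::::::
::::::::
:::ZZ:::
:::Z:Z::
:::::v::
::::::::
::::::::
::::::::
7) ::::::::
::::::::
::::::::
:::ZZ:::
:::Z:Z::
::::<Z::
::::::::
::::::::
::::::::
8) ::::::::
::::::::
::::::::
:::ZZ:::
:::Z^Z::
::::ZZ::
::::::::
::::::::
::::::::
9) ::::::::
::::::::
::::::::
:::ZZ:::
:::ZZ>::
::::ZZ::
::::::::
::::::::
::::::::
10) ::::::::
::::::::
::::::::
:::ZZ^::
:::ZZ:::
::::ZZ::
::::::::
::::::::
::::::::
11) ::::::::
::::::::
::::::::
:::ZZZ>:
:::ZZ:::
::::ZZ::
::::::::
::::::::
::::::::
12) ::::::::
::::::::
::::::::
:::ZZZZ:
:::ZZ:v:
::::ZZ::
::::::::
::::::::
::::::::
13) ::::::::
::::::::
::::::::
:::ZZZZ:
:::ZZ<Z:
::::ZZ::
::::::::
::::::::
::::::::
14) ::::::::
::::::::
::::::::
:::ZZ^Z:
:::ZZZZ:
::::ZZ::
::::::::
::::::::
::::::::
15) ::::::::
::::::::
::::::::
:::Z<:Z:
:::ZZZZ:
::::ZZ::
::::::::
::::::::
::::::::
16) ::::::::
::::::::
::::::::
:::Z::Z:
:::ZvZZ:
::::ZZ::
::::::::
::::::::
::::::::
17) ::::::::
::::::::
::::::::
:::Z::Z:
:::Z:>Z:
::::ZZ::
::::::::
::::::::
::::::::
18) ::::::::
::::::::
::::::::
:::Z:^Z:
:::Z::Z:
::::ZZ::
::::::::
::::::::
::::::::
19) ::::::::
::::::::
::::::::
:::Z:Z>:
:::Z::Z:
::::ZZ::
::::::::
::::::::
::::::::
20) ::::::::
::::::::
::::::^:
:::Z:Z::
:::Z::Z:
::::ZZ::
::::::::
::::::::
::::::::
21) ::::::::
::::::::
::::::Z>
:::Z:Z::
:::Z::Z:
::::ZZ::
::::::::
::::::::
::::::::
22) ::::::::
::::::::
::::::ZZ
:::Z:Z:v
:::Z::Z:
::::ZZ::
::::::::
::::::::
::::::::
23) ::::::::
::::::::
::::::ZZ
:::Z:Z<Z
:::Z::Z:
::::ZZ::
::::::::
::::::::
::::::::
24) ::::::::
::::::::
::::::^Z
:::Z:ZZZ
:::Z::Z:
::::ZZ::
::::::::
::::::::
::::::::
25) ::::::::
::::::::
:::::<:Z
:::Z:ZZZ
:::Z::Z:
::::ZZ::
::::::::
::::::::
::::::::

west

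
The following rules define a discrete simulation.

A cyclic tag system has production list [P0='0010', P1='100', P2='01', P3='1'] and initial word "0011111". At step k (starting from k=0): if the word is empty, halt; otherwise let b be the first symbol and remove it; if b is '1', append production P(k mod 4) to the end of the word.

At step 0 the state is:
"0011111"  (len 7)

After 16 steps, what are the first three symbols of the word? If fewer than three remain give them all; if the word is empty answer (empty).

001

t=0: "0011111"  (len 7)
t=1: "011111"  (len 6)
t=2: "11111"  (len 5)
t=3: "111101"  (len 6)
t=4: "111011"  (len 6)
t=5: "110110010"  (len 9)
t=6: "10110010100"  (len 11)
t=7: "011001010001"  (len 12)
t=8: "11001010001"  (len 11)
t=9: "10010100010010"  (len 14)
t=10: "0010100010010100"  (len 16)
t=11: "010100010010100"  (len 15)
t=12: "10100010010100"  (len 14)
t=13: "01000100101000010"  (len 17)
t=14: "1000100101000010"  (len 16)
t=15: "00010010100001001"  (len 17)
t=16: "0010010100001001"  (len 16)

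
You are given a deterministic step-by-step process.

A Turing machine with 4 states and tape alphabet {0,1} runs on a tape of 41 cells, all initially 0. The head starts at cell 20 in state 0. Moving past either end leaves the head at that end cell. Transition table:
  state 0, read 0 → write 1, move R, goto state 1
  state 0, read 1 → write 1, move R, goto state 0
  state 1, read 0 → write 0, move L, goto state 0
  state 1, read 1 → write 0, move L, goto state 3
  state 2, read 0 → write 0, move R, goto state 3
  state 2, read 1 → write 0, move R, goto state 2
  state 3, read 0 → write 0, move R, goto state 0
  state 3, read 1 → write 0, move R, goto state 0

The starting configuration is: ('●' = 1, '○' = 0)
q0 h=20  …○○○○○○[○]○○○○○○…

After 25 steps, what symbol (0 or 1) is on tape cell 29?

0

step 0: q0 h=20  …○○○○○○[○]○○○○○○…
step 1: q1 h=21  …○○○○○●[○]○○○○○○…
step 2: q0 h=20  …○○○○○○[●]○○○○○○…
step 3: q0 h=21  …○○○○○●[○]○○○○○○…
step 4: q1 h=22  …○○○○●●[○]○○○○○○…
step 5: q0 h=21  …○○○○○●[●]○○○○○○…
step 6: q0 h=22  …○○○○●●[○]○○○○○○…
step 7: q1 h=23  …○○○●●●[○]○○○○○○…
step 8: q0 h=22  …○○○○●●[●]○○○○○○…
step 9: q0 h=23  …○○○●●●[○]○○○○○○…
step 10: q1 h=24  …○○●●●●[○]○○○○○○…
step 11: q0 h=23  …○○○●●●[●]○○○○○○…
step 12: q0 h=24  …○○●●●●[○]○○○○○○…
step 13: q1 h=25  …○●●●●●[○]○○○○○○…
step 14: q0 h=24  …○○●●●●[●]○○○○○○…
step 15: q0 h=25  …○●●●●●[○]○○○○○○…
step 16: q1 h=26  …●●●●●●[○]○○○○○○…
step 17: q0 h=25  …○●●●●●[●]○○○○○○…
step 18: q0 h=26  …●●●●●●[○]○○○○○○…
step 19: q1 h=27  …●●●●●●[○]○○○○○○…
step 20: q0 h=26  …●●●●●●[●]○○○○○○…
step 21: q0 h=27  …●●●●●●[○]○○○○○○…
step 22: q1 h=28  …●●●●●●[○]○○○○○○…
step 23: q0 h=27  …●●●●●●[●]○○○○○○…
step 24: q0 h=28  …●●●●●●[○]○○○○○○…
step 25: q1 h=29  …●●●●●●[○]○○○○○○…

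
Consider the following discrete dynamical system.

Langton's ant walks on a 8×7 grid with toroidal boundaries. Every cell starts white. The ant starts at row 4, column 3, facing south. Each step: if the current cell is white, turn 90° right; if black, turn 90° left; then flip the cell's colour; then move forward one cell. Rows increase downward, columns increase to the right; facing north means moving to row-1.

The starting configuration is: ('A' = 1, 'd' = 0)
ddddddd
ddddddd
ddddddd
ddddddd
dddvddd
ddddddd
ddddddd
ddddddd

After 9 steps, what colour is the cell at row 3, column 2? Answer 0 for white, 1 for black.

k=0  ddddddd
ddddddd
ddddddd
ddddddd
dddvddd
ddddddd
ddddddd
ddddddd
k=1  ddddddd
ddddddd
ddddddd
ddddddd
dd<Addd
ddddddd
ddddddd
ddddddd
k=2  ddddddd
ddddddd
ddddddd
dd^dddd
ddAAddd
ddddddd
ddddddd
ddddddd
k=3  ddddddd
ddddddd
ddddddd
ddA>ddd
ddAAddd
ddddddd
ddddddd
ddddddd
k=4  ddddddd
ddddddd
ddddddd
ddAAddd
ddAvddd
ddddddd
ddddddd
ddddddd
k=5  ddddddd
ddddddd
ddddddd
ddAAddd
ddAd>dd
ddddddd
ddddddd
ddddddd
k=6  ddddddd
ddddddd
ddddddd
ddAAddd
ddAdAdd
ddddvdd
ddddddd
ddddddd
k=7  ddddddd
ddddddd
ddddddd
ddAAddd
ddAdAdd
ddd<Add
ddddddd
ddddddd
k=8  ddddddd
ddddddd
ddddddd
ddAAddd
ddA^Add
dddAAdd
ddddddd
ddddddd
k=9  ddddddd
ddddddd
ddddddd
ddAAddd
ddAA>dd
dddAAdd
ddddddd
ddddddd

1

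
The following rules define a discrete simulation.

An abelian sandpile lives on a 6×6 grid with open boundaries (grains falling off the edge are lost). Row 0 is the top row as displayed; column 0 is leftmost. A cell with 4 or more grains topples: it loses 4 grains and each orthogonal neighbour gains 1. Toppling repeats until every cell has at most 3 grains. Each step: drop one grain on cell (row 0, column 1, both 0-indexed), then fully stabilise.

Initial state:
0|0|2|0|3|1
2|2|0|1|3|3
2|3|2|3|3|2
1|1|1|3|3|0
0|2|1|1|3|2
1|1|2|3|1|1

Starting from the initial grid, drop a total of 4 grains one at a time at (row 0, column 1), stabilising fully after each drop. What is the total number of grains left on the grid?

[0] 0|0|2|0|3|1
2|2|0|1|3|3
2|3|2|3|3|2
1|1|1|3|3|0
0|2|1|1|3|2
1|1|2|3|1|1
[1] 0|1|2|0|3|1
2|2|0|1|3|3
2|3|2|3|3|2
1|1|1|3|3|0
0|2|1|1|3|2
1|1|2|3|1|1
[2] 0|2|2|0|3|1
2|2|0|1|3|3
2|3|2|3|3|2
1|1|1|3|3|0
0|2|1|1|3|2
1|1|2|3|1|1
[3] 0|3|2|0|3|1
2|2|0|1|3|3
2|3|2|3|3|2
1|1|1|3|3|0
0|2|1|1|3|2
1|1|2|3|1|1
[4] 1|0|3|0|3|1
2|3|0|1|3|3
2|3|2|3|3|2
1|1|1|3|3|0
0|2|1|1|3|2
1|1|2|3|1|1

62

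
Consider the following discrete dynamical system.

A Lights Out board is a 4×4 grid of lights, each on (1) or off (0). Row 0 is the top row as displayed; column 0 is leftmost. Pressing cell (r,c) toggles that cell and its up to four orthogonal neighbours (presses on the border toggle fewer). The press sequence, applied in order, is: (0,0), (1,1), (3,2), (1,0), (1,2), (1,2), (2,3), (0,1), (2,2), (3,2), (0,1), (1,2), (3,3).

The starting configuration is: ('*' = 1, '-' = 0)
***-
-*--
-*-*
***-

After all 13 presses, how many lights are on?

k=0  ***-
-*--
-*-*
***-
k=1  --*-
**--
-*-*
***-
k=2  -**-
--*-
---*
***-
k=3  -**-
--*-
--**
*--*
k=4  ***-
***-
*-**
*--*
k=5  **--
*--*
*--*
*--*
k=6  ***-
***-
*-**
*--*
k=7  ***-
****
*---
*---
k=8  ----
*-**
*---
*---
k=9  ----
*--*
****
*-*-
k=10  ----
*--*
**-*
**-*
k=11  ***-
**-*
**-*
**-*
k=12  **--
*-*-
****
**-*
k=13  **--
*-*-
***-
***-

10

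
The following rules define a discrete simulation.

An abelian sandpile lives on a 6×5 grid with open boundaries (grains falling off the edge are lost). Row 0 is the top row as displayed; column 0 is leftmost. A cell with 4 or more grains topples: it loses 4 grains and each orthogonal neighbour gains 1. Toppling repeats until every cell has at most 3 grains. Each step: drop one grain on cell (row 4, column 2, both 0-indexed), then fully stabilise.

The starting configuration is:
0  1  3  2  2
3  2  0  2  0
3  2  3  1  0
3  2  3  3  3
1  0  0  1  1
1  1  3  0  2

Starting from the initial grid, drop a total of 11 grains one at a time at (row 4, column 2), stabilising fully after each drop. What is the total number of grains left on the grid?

k=0  0  1  3  2  2
3  2  0  2  0
3  2  3  1  0
3  2  3  3  3
1  0  0  1  1
1  1  3  0  2
k=1  0  1  3  2  2
3  2  0  2  0
3  2  3  1  0
3  2  3  3  3
1  0  1  1  1
1  1  3  0  2
k=2  0  1  3  2  2
3  2  0  2  0
3  2  3  1  0
3  2  3  3  3
1  0  2  1  1
1  1  3  0  2
k=3  0  1  3  2  2
3  2  0  2  0
3  2  3  1  0
3  2  3  3  3
1  0  3  1  1
1  1  3  0  2
k=4  0  1  3  2  2
3  2  1  2  0
3  3  0  3  1
3  3  2  1  0
1  1  2  3  2
1  2  0  1  2
k=5  0  1  3  2  2
3  2  1  2  0
3  3  0  3  1
3  3  2  1  0
1  1  3  3  2
1  2  0  1  2
k=6  0  1  3  2  2
3  2  1  2  0
3  3  0  3  1
3  3  3  2  0
1  2  1  0  3
1  2  1  2  2
k=7  0  1  3  2  2
3  2  1  2  0
3  3  0  3  1
3  3  3  2  0
1  2  2  0  3
1  2  1  2  2
k=8  0  1  3  2  2
3  2  1  2  0
3  3  0  3  1
3  3  3  2  0
1  2  3  0  3
1  2  1  2  2
k=9  1  2  3  2  2
1  0  2  2  0
2  2  2  3  1
1  3  1  3  0
3  0  2  1  3
1  3  2  2  2
k=10  1  2  3  2  2
1  0  2  2  0
2  2  2  3  1
1  3  1  3  0
3  0  3  1  3
1  3  2  2  2
k=11  1  2  3  2  2
1  0  2  2  0
2  2  2  3  1
1  3  2  3  0
3  1  0  2  3
1  3  3  2  2

54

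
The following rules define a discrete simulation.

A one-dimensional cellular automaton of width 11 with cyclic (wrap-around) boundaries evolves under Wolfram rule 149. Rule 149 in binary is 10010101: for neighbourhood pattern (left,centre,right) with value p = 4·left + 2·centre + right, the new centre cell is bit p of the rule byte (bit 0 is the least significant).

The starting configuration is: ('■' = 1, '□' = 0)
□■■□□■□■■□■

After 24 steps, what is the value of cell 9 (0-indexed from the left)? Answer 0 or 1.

0

t=0: □■■□□■□■■□■
t=1: □□□■□■□□□□■
t=2: ■■□■□■■■■□■
t=3: ■□□■□□■■□□□
t=4: ■■□■■□□□■■□
t=5: □□□□□■■□□□□
t=6: ■■■■□□□■■■■
t=7: ■■■□■■□□■■■
t=8: ■■□□□□■□□■■
t=9: ■□■■■□■■□□■
t=10: □□□■□□□□■□□
t=11: ■■□■■■■□■■■
t=12: ■□□□■■□□□■■
t=13: □■■□□□■■□□■
t=14: □□□■■□□□■□■
t=15: ■■□□□■■□■□■
t=16: ■□■■□□□□■□□
t=17: ■□□□■■■□■■□
t=18: ■■■□□■□□□□□
t=19: □■□■□■■■■■□
t=20: □■□■□□■■■□■
t=21: □■□■■□□■□□■
t=22: □■□□□■□■■□■
t=23: □■■■□■□□□□■
t=24: □□■□□■■■■□■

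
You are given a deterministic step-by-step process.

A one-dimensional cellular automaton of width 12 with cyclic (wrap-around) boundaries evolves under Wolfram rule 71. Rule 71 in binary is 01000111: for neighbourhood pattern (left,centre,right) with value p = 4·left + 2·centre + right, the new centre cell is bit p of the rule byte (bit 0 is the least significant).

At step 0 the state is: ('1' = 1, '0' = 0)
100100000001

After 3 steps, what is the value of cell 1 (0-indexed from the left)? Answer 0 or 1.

[0] 100100000001
[1] 101101111110
[2] 100100000010
[3] 101101111110

0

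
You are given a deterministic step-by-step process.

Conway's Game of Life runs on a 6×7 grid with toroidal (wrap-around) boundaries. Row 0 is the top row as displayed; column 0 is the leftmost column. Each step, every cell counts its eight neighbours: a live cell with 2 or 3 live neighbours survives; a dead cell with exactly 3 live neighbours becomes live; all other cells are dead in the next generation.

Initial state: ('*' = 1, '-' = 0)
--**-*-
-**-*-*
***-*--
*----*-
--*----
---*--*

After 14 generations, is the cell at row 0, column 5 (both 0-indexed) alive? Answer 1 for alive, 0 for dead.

k=0  --**-*-
-**-*-*
***-*--
*----*-
--*----
---*--*
k=1  **---**
----*-*
--*-*--
*-**--*
------*
---**--
k=2  *--*--*
-*-**-*
***-*-*
****-**
*-*-***
----*--
k=3  *-**--*
----*--
-------
-------
--*----
-*--*--
k=4  ******-
---*---
-------
-------
-------
**-----
k=5  *--**-*
-*-*---
-------
-------
-------
*--**-*
k=6  -*----*
*-***--
-------
-------
-------
*--**-*
k=7  -*----*
****---
---*---
-------
-------
*----**
k=8  -----*-
**-*---
-*-*---
-------
------*
*----**
k=9  -*--**-
**--*--
**-----
-------
*----**
*----*-
k=10  -*--**-
--*-***
**-----
-*-----
*----*-
**-----
k=11  -****--
--***-*
***--**
-*----*
*-----*
**--**-
k=12  ------*
------*
----*--
--*----
-------
----**-
k=13  ------*
-----*-
-------
-------
-------
-----*-
k=14  -----**
-------
-------
-------
-------
-------

1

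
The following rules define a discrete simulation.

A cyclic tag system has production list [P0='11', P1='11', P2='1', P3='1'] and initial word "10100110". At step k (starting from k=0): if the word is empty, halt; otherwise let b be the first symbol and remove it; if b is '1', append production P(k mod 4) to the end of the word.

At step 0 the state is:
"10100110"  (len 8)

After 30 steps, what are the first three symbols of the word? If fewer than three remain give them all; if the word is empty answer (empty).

111

k=0  "10100110"  (len 8)
k=1  "010011011"  (len 9)
k=2  "10011011"  (len 8)
k=3  "00110111"  (len 8)
k=4  "0110111"  (len 7)
k=5  "110111"  (len 6)
k=6  "1011111"  (len 7)
k=7  "0111111"  (len 7)
k=8  "111111"  (len 6)
k=9  "1111111"  (len 7)
k=10  "11111111"  (len 8)
k=11  "11111111"  (len 8)
k=12  "11111111"  (len 8)
k=13  "111111111"  (len 9)
k=14  "1111111111"  (len 10)
k=15  "1111111111"  (len 10)
k=16  "1111111111"  (len 10)
k=17  "11111111111"  (len 11)
k=18  "111111111111"  (len 12)
k=19  "111111111111"  (len 12)
k=20  "111111111111"  (len 12)
k=21  "1111111111111"  (len 13)
k=22  "11111111111111"  (len 14)
k=23  "11111111111111"  (len 14)
k=24  "11111111111111"  (len 14)
k=25  "111111111111111"  (len 15)
k=26  "1111111111111111"  (len 16)
k=27  "1111111111111111"  (len 16)
k=28  "1111111111111111"  (len 16)
k=29  "11111111111111111"  (len 17)
k=30  "111111111111111111"  (len 18)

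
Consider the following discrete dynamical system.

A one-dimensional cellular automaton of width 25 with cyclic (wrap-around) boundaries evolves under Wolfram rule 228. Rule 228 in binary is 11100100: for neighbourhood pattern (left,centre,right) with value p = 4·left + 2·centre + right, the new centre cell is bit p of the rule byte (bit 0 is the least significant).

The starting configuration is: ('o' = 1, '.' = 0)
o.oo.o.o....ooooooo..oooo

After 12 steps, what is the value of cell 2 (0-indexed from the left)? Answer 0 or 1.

0

0) o.oo.o.o....ooooooo..oooo
1) oo.ooooo.....oooooo...ooo
2) ooo.oooo......ooooo....oo
3) oooo.ooo.......oooo.....o
4) ooooo.oo........ooo......
5) .ooooo.o.........oo......
6) ..oooooo..........o......
7) ...ooooo..........o......
8) ....oooo..........o......
9) .....ooo..........o......
10) ......oo..........o......
11) .......o..........o......
12) .......o..........o......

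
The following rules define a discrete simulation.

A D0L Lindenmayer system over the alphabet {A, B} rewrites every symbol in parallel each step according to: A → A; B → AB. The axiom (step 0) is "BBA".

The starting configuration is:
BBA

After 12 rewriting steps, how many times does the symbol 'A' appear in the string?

t=0: BBA
t=1: ABABA
t=2: AABAABA
t=3: AAABAAABA
t=4: AAAABAAAABA
t=5: AAAAABAAAAABA
t=6: AAAAAABAAAAAABA
t=7: AAAAAAABAAAAAAABA
t=8: AAAAAAAABAAAAAAAABA
t=9: AAAAAAAAABAAAAAAAAABA
t=10: AAAAAAAAAABAAAAAAAAAABA
t=11: AAAAAAAAAAABAAAAAAAAAAABA
t=12: AAAAAAAAAAAABAAAAAAAAAAAABA

25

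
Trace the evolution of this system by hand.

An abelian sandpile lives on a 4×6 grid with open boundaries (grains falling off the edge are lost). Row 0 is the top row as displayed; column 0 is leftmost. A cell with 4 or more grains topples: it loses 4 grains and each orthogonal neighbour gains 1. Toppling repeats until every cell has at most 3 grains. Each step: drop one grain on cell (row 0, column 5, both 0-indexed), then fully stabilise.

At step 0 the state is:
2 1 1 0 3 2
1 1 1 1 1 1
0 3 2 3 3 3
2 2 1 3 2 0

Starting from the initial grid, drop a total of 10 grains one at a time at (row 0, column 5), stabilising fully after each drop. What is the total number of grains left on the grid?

k=0  2 1 1 0 3 2
1 1 1 1 1 1
0 3 2 3 3 3
2 2 1 3 2 0
k=1  2 1 1 0 3 3
1 1 1 1 1 1
0 3 2 3 3 3
2 2 1 3 2 0
k=2  2 1 1 1 0 1
1 1 1 1 2 2
0 3 2 3 3 3
2 2 1 3 2 0
k=3  2 1 1 1 0 2
1 1 1 1 2 2
0 3 2 3 3 3
2 2 1 3 2 0
k=4  2 1 1 1 0 3
1 1 1 1 2 2
0 3 2 3 3 3
2 2 1 3 2 0
k=5  2 1 1 1 1 0
1 1 1 1 2 3
0 3 2 3 3 3
2 2 1 3 2 0
k=6  2 1 1 1 1 1
1 1 1 1 2 3
0 3 2 3 3 3
2 2 1 3 2 0
k=7  2 1 1 1 1 2
1 1 1 1 2 3
0 3 2 3 3 3
2 2 1 3 2 0
k=8  2 1 1 1 1 3
1 1 1 1 2 3
0 3 2 3 3 3
2 2 1 3 2 0
k=9  2 1 1 1 3 1
1 1 1 3 0 2
0 3 3 1 3 1
2 2 2 1 0 2
k=10  2 1 1 1 3 2
1 1 1 3 0 2
0 3 3 1 3 1
2 2 2 1 0 2

38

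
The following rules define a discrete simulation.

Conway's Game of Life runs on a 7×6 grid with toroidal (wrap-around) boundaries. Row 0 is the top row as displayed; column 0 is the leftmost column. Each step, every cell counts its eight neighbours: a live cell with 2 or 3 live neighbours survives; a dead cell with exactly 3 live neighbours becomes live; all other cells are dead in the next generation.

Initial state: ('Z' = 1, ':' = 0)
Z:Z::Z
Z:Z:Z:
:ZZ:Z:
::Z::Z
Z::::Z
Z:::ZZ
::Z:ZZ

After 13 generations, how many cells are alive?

2

t=0: Z:Z::Z
Z:Z:Z:
:ZZ:Z:
::Z::Z
Z::::Z
Z:::ZZ
::Z:ZZ
t=1: Z:Z:::
Z:Z:Z:
Z:Z:Z:
::ZZZZ
:Z::::
:Z:Z::
::::::
t=2: :::Z:Z
Z:Z:::
Z:Z:::
Z:Z:ZZ
ZZ::::
::Z:::
:ZZ:::
t=3: Z::Z::
Z:ZZ:Z
Z:Z:::
::ZZ::
Z:ZZ::
Z:Z:::
:ZZZ::
t=4: Z::::Z
Z:ZZZZ
Z:::ZZ
::::::
::::::
Z:::::
Z::Z::
t=5: ::Z:::
:::Z::
ZZ::::
:::::Z
::::::
::::::
ZZ::::
t=6: :ZZ:::
:ZZ:::
Z:::::
Z:::::
::::::
::::::
:Z::::
t=7: Z:::::
Z:Z:::
Z:::::
::::::
::::::
::::::
:ZZ:::
t=8: Z:Z:::
Z::::Z
:Z::::
::::::
::::::
::::::
:Z::::
t=9: Z::::Z
Z::::Z
Z:::::
::::::
::::::
::::::
:Z::::
t=10: :Z:::Z
:Z::::
Z::::Z
::::::
::::::
::::::
Z:::::
t=11: :Z::::
:Z:::Z
Z:::::
::::::
::::::
::::::
Z:::::
t=12: :Z::::
:Z::::
Z:::::
::::::
::::::
::::::
::::::
t=13: ::::::
ZZ::::
::::::
::::::
::::::
::::::
::::::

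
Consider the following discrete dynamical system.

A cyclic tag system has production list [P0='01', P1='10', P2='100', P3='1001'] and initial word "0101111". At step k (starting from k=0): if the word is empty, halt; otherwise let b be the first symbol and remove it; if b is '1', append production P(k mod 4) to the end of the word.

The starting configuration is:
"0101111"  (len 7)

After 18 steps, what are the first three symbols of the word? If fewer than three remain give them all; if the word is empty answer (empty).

001

gen 0: "0101111"  (len 7)
gen 1: "101111"  (len 6)
gen 2: "0111110"  (len 7)
gen 3: "111110"  (len 6)
gen 4: "111101001"  (len 9)
gen 5: "1110100101"  (len 10)
gen 6: "11010010110"  (len 11)
gen 7: "1010010110100"  (len 13)
gen 8: "0100101101001001"  (len 16)
gen 9: "100101101001001"  (len 15)
gen 10: "0010110100100110"  (len 16)
gen 11: "010110100100110"  (len 15)
gen 12: "10110100100110"  (len 14)
gen 13: "011010010011001"  (len 15)
gen 14: "11010010011001"  (len 14)
gen 15: "1010010011001100"  (len 16)
gen 16: "0100100110011001001"  (len 19)
gen 17: "100100110011001001"  (len 18)
gen 18: "0010011001100100110"  (len 19)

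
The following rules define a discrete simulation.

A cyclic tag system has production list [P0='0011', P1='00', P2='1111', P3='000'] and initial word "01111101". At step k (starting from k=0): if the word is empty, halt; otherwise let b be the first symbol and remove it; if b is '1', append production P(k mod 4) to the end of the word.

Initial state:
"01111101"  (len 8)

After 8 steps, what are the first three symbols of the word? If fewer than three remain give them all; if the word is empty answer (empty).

k=0  "01111101"  (len 8)
k=1  "1111101"  (len 7)
k=2  "11110100"  (len 8)
k=3  "11101001111"  (len 11)
k=4  "1101001111000"  (len 13)
k=5  "1010011110000011"  (len 16)
k=6  "01001111000001100"  (len 17)
k=7  "1001111000001100"  (len 16)
k=8  "001111000001100000"  (len 18)

001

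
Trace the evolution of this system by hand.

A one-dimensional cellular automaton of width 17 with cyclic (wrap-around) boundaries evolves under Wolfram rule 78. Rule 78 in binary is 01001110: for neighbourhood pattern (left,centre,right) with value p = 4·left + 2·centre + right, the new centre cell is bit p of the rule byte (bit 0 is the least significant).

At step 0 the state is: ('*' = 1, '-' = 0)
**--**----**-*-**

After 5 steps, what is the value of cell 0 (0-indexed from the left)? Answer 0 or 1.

k=0  **--**----**-*-**
k=1  -*-***---***-*-*-
k=2  **-*-*--**-*-*-*-
k=3  **-*-*-***-*-*-*-
k=4  **-*-*-*-*-*-*-*-
k=5  **-*-*-*-*-*-*-*-

1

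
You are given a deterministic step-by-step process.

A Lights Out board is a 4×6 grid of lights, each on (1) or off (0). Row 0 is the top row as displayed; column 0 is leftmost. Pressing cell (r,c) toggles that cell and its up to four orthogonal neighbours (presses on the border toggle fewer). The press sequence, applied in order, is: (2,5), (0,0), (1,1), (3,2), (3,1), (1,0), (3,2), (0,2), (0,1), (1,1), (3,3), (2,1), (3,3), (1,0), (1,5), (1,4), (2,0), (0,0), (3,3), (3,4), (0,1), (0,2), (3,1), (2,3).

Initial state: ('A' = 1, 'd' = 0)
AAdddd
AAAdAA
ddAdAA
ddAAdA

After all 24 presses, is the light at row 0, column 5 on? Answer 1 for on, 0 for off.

1

k=0  AAdddd
AAAdAA
ddAdAA
ddAAdA
k=1  AAdddd
AAAdAd
ddAddd
ddAAdd
k=2  dddddd
dAAdAd
ddAddd
ddAAdd
k=3  dAdddd
AdddAd
dAAddd
ddAAdd
k=4  dAdddd
AdddAd
dAdddd
dAdddd
k=5  dAdddd
AdddAd
dddddd
AdAddd
k=6  AAdddd
dAddAd
Addddd
AdAddd
k=7  AAdddd
dAddAd
AdAddd
AAdAdd
k=8  AdAAdd
dAAdAd
AdAddd
AAdAdd
k=9  dAdAdd
ddAdAd
AdAddd
AAdAdd
k=10  dddAdd
AAddAd
AAAddd
AAdAdd
k=11  dddAdd
AAddAd
AAAAdd
AAAdAd
k=12  dddAdd
AdddAd
dddAdd
AdAdAd
k=13  dddAdd
AdddAd
dddddd
AddAdd
k=14  AddAdd
dAddAd
Addddd
AddAdd
k=15  AddAdA
dAdddA
AddddA
AddAdd
k=16  AddAAA
dAdAAd
AdddAA
AddAdd
k=17  AddAAA
AAdAAd
dAddAA
dddAdd
k=18  dAdAAA
dAdAAd
dAddAA
dddAdd
k=19  dAdAAA
dAdAAd
dAdAAA
ddAdAd
k=20  dAdAAA
dAdAAd
dAdAdA
ddAAdA
k=21  AdAAAA
dddAAd
dAdAdA
ddAAdA
k=22  AAddAA
ddAAAd
dAdAdA
ddAAdA
k=23  AAddAA
ddAAAd
dddAdA
AAdAdA
k=24  AAddAA
ddAdAd
ddAdAA
AAdddA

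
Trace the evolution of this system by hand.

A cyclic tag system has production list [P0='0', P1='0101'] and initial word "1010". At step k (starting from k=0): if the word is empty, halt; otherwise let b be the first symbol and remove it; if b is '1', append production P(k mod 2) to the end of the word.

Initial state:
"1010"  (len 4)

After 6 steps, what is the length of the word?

0

t=0: "1010"  (len 4)
t=1: "0100"  (len 4)
t=2: "100"  (len 3)
t=3: "000"  (len 3)
t=4: "00"  (len 2)
t=5: "0"  (len 1)
t=6: (halted — word empty)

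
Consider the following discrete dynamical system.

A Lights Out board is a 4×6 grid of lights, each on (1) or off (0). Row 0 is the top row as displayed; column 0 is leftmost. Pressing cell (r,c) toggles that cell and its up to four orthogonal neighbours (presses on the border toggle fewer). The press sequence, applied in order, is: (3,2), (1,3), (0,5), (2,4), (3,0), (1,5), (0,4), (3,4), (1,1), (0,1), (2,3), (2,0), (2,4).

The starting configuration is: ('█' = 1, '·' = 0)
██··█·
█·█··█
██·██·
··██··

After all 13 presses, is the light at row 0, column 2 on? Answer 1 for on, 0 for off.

0) ██··█·
█·█··█
██·██·
··██··
1) ██··█·
█·█··█
█████·
·█····
2) ██·██·
█··███
███·█·
·█····
3) ██·█·█
█··██·
███·█·
·█····
4) ██·█·█
█··█··
████·█
·█··█·
5) ██·█·█
█··█··
·███·█
█···█·
6) ██·█··
█··███
·███··
█···█·
7) ██··██
█··█·█
·███··
█···█·
8) ██··██
█··█·█
·████·
█··█·█
9) █···██
·███·█
··███·
█··█·█
10) ·██·██
··██·█
··███·
█··█·█
11) ·██·██
··█··█
······
█····█
12) ·██·██
█·█··█
██····
·····█
13) ·██·██
█·█·██
██·███
····██

1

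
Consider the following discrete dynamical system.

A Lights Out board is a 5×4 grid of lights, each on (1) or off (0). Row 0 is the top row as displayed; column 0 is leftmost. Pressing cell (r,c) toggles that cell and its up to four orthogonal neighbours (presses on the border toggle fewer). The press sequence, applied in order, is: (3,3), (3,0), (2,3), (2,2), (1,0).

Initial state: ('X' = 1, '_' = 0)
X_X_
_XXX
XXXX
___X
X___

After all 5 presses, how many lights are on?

8

step 0: X_X_
_XXX
XXXX
___X
X___
step 1: X_X_
_XXX
XXX_
__X_
X__X
step 2: X_X_
_XXX
_XX_
XXX_
___X
step 3: X_X_
_XX_
_X_X
XXXX
___X
step 4: X_X_
_X__
__X_
XX_X
___X
step 5: __X_
X___
X_X_
XX_X
___X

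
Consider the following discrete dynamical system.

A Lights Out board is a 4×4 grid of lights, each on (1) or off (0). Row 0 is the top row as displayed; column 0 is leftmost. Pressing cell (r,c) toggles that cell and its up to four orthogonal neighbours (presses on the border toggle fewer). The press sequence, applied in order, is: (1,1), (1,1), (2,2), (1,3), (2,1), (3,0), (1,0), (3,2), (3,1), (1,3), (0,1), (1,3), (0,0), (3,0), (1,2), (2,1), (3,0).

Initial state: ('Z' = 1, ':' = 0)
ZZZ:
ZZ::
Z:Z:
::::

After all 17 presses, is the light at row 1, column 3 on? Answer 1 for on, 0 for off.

gen 0: ZZZ:
ZZ::
Z:Z:
::::
gen 1: Z:Z:
::Z:
ZZZ:
::::
gen 2: ZZZ:
ZZ::
Z:Z:
::::
gen 3: ZZZ:
ZZZ:
ZZ:Z
::Z:
gen 4: ZZZZ
ZZ:Z
ZZ::
::Z:
gen 5: ZZZZ
Z::Z
::Z:
:ZZ:
gen 6: ZZZZ
Z::Z
Z:Z:
Z:Z:
gen 7: :ZZZ
:Z:Z
::Z:
Z:Z:
gen 8: :ZZZ
:Z:Z
::::
ZZ:Z
gen 9: :ZZZ
:Z:Z
:Z::
::ZZ
gen 10: :ZZ:
:ZZ:
:Z:Z
::ZZ
gen 11: Z:::
::Z:
:Z:Z
::ZZ
gen 12: Z::Z
:::Z
:Z::
::ZZ
gen 13: :Z:Z
Z::Z
:Z::
::ZZ
gen 14: :Z:Z
Z::Z
ZZ::
ZZZZ
gen 15: :ZZZ
ZZZ:
ZZZ:
ZZZZ
gen 16: :ZZZ
Z:Z:
::::
Z:ZZ
gen 17: :ZZZ
Z:Z:
Z:::
:ZZZ

0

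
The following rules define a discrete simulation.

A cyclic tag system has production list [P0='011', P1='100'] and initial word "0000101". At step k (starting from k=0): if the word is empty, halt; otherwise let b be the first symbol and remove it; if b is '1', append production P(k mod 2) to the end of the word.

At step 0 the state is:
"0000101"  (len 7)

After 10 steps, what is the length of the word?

9

gen 0: "0000101"  (len 7)
gen 1: "000101"  (len 6)
gen 2: "00101"  (len 5)
gen 3: "0101"  (len 4)
gen 4: "101"  (len 3)
gen 5: "01011"  (len 5)
gen 6: "1011"  (len 4)
gen 7: "011011"  (len 6)
gen 8: "11011"  (len 5)
gen 9: "1011011"  (len 7)
gen 10: "011011100"  (len 9)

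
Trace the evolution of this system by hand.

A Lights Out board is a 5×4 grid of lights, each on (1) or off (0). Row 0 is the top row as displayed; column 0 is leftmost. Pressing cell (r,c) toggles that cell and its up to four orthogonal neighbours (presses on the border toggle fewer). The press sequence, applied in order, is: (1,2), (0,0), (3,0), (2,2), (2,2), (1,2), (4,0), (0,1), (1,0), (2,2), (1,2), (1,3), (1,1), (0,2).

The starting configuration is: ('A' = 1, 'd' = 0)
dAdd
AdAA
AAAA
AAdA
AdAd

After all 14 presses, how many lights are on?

k=0  dAdd
AdAA
AAAA
AAdA
AdAd
k=1  dAAd
AAdd
AAdA
AAdA
AdAd
k=2  AdAd
dAdd
AAdA
AAdA
AdAd
k=3  AdAd
dAdd
dAdA
dddA
ddAd
k=4  AdAd
dAAd
ddAd
ddAA
ddAd
k=5  AdAd
dAdd
dAdA
dddA
ddAd
k=6  Addd
ddAA
dAAA
dddA
ddAd
k=7  Addd
ddAA
dAAA
AddA
AAAd
k=8  dAAd
dAAA
dAAA
AddA
AAAd
k=9  AAAd
AdAA
AAAA
AddA
AAAd
k=10  AAAd
AddA
Addd
AdAA
AAAd
k=11  AAdd
AAAd
AdAd
AdAA
AAAd
k=12  AAdA
AAdA
AdAA
AdAA
AAAd
k=13  AddA
ddAA
AAAA
AdAA
AAAd
k=14  AAAd
dddA
AAAA
AdAA
AAAd

14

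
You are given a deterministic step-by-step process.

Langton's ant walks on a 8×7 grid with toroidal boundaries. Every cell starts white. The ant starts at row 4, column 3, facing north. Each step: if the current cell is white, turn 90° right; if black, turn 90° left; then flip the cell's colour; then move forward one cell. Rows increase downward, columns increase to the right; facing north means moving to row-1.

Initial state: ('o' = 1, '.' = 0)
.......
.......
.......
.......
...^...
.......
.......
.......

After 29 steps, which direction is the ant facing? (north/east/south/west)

k=0  .......
.......
.......
.......
...^...
.......
.......
.......
k=1  .......
.......
.......
.......
...o>..
.......
.......
.......
k=2  .......
.......
.......
.......
...oo..
....v..
.......
.......
k=3  .......
.......
.......
.......
...oo..
...<o..
.......
.......
k=4  .......
.......
.......
.......
...^o..
...oo..
.......
.......
k=5  .......
.......
.......
.......
..<.o..
...oo..
.......
.......
k=6  .......
.......
.......
..^....
..o.o..
...oo..
.......
.......
k=7  .......
.......
.......
..o>...
..o.o..
...oo..
.......
.......
k=8  .......
.......
.......
..oo...
..ovo..
...oo..
.......
.......
k=9  .......
.......
.......
..oo...
..<oo..
...oo..
.......
.......
k=10  .......
.......
.......
..oo...
...oo..
..voo..
.......
.......
k=11  .......
.......
.......
..oo...
...oo..
.<ooo..
.......
.......
k=12  .......
.......
.......
..oo...
.^.oo..
.oooo..
.......
.......
k=13  .......
.......
.......
..oo...
.o>oo..
.oooo..
.......
.......
k=14  .......
.......
.......
..oo...
.oooo..
.ovoo..
.......
.......
k=15  .......
.......
.......
..oo...
.oooo..
.o.>o..
.......
.......
k=16  .......
.......
.......
..oo...
.oo^o..
.o..o..
.......
.......
k=17  .......
.......
.......
..oo...
.o<.o..
.o..o..
.......
.......
k=18  .......
.......
.......
..oo...
.o..o..
.ov.o..
.......
.......
k=19  .......
.......
.......
..oo...
.o..o..
.<o.o..
.......
.......
k=20  .......
.......
.......
..oo...
.o..o..
..o.o..
.v.....
.......
k=21  .......
.......
.......
..oo...
.o..o..
..o.o..
<o.....
.......
k=22  .......
.......
.......
..oo...
.o..o..
^.o.o..
oo.....
.......
k=23  .......
.......
.......
..oo...
.o..o..
o>o.o..
oo.....
.......
k=24  .......
.......
.......
..oo...
.o..o..
ooo.o..
ov.....
.......
k=25  .......
.......
.......
..oo...
.o..o..
ooo.o..
o.>....
.......
k=26  .......
.......
.......
..oo...
.o..o..
ooo.o..
o.o....
..v....
k=27  .......
.......
.......
..oo...
.o..o..
ooo.o..
o.o....
.<o....
k=28  .......
.......
.......
..oo...
.o..o..
ooo.o..
o^o....
.oo....
k=29  .......
.......
.......
..oo...
.o..o..
ooo.o..
oo>....
.oo....

east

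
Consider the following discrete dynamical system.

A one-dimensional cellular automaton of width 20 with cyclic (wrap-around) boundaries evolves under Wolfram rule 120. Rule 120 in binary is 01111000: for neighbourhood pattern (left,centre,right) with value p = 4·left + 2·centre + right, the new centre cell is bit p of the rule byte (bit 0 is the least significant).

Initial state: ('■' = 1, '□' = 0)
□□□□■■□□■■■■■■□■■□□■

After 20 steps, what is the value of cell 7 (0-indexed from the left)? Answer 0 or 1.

1

k=0  □□□□■■□□■■■■■■□■■□□■
k=1  ■□□□■■■□■□□□□■■■■■□□
k=2  □■□□■□■■□■□□□■□□□■■□
k=3  □□■□□■■■■□■□□□■□□■■■
k=4  ■□□■□■□□■■□■□□□■□■□■
k=5  ■■□□■□■□■■■□■□□□■□■■
k=6  □■■□□■□■■□■■□■□□□■■□
k=7  □■■■□□■■■■■■■□■□□■■■
k=8  ■■□■■□■□□□□□■■□■□■□■
k=9  □■■■■■□■□□□□■■■□■□■■
k=10  ■■□□□■■□■□□□■□■■□■■■
k=11  □■■□□■■■□■□□□■■■■■□□
k=12  □■■■□■□■■□■□□■□□□■■□
k=13  □■□■■□■■■■□■□□■□□■■■
k=14  ■□■■■■■□□■■□■□□■□■□■
k=15  ■■■□□□■■□■■■□■□□■□■■
k=16  □□■■□□■■■■□■■□■□□■■□
k=17  □□■■■□■□□■■■■■□■□■■■
k=18  ■□■□■■□■□■□□□■■□■■□■
k=19  ■■□■■■■□■□■□□■■■■■■■
k=20  □■■■□□■■□■□■□■□□□□□□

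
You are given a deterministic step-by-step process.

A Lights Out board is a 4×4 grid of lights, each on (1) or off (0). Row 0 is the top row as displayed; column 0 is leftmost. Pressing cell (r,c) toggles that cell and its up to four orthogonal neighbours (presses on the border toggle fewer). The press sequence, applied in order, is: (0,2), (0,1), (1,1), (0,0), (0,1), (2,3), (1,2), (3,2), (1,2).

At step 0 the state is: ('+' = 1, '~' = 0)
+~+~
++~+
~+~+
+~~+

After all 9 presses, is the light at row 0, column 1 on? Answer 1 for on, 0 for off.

gen 0: +~+~
++~+
~+~+
+~~+
gen 1: ++~+
++++
~+~+
+~~+
gen 2: ~~++
+~++
~+~+
+~~+
gen 3: ~+++
~+~+
~~~+
+~~+
gen 4: +~++
++~+
~~~+
+~~+
gen 5: ~+~+
+~~+
~~~+
+~~+
gen 6: ~+~+
+~~~
~~+~
+~~~
gen 7: ~+++
++++
~~~~
+~~~
gen 8: ~+++
++++
~~+~
++++
gen 9: ~+~+
+~~~
~~~~
++++

1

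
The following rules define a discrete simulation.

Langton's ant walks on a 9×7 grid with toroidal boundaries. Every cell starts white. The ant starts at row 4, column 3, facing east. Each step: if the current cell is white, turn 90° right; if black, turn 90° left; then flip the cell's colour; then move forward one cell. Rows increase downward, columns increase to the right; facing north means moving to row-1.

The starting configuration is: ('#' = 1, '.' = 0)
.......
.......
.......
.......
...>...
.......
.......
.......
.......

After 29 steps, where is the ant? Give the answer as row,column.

0) .......
.......
.......
.......
...>...
.......
.......
.......
.......
1) .......
.......
.......
.......
...#...
...v...
.......
.......
.......
2) .......
.......
.......
.......
...#...
..<#...
.......
.......
.......
3) .......
.......
.......
.......
..^#...
..##...
.......
.......
.......
4) .......
.......
.......
.......
..#>...
..##...
.......
.......
.......
5) .......
.......
.......
...^...
..#....
..##...
.......
.......
.......
6) .......
.......
.......
...#>..
..#....
..##...
.......
.......
.......
7) .......
.......
.......
...##..
..#.v..
..##...
.......
.......
.......
8) .......
.......
.......
...##..
..#<#..
..##...
.......
.......
.......
9) .......
.......
.......
...^#..
..###..
..##...
.......
.......
.......
10) .......
.......
.......
..<.#..
..###..
..##...
.......
.......
.......
11) .......
.......
..^....
..#.#..
..###..
..##...
.......
.......
.......
12) .......
.......
..#>...
..#.#..
..###..
..##...
.......
.......
.......
13) .......
.......
..##...
..#v#..
..###..
..##...
.......
.......
.......
14) .......
.......
..##...
..<##..
..###..
..##...
.......
.......
.......
15) .......
.......
..##...
...##..
..v##..
..##...
.......
.......
.......
16) .......
.......
..##...
...##..
...>#..
..##...
.......
.......
.......
17) .......
.......
..##...
...^#..
....#..
..##...
.......
.......
.......
18) .......
.......
..##...
..<.#..
....#..
..##...
.......
.......
.......
19) .......
.......
..^#...
..#.#..
....#..
..##...
.......
.......
.......
20) .......
.......
.<.#...
..#.#..
....#..
..##...
.......
.......
.......
21) .......
.^.....
.#.#...
..#.#..
....#..
..##...
.......
.......
.......
22) .......
.#>....
.#.#...
..#.#..
....#..
..##...
.......
.......
.......
23) .......
.##....
.#v#...
..#.#..
....#..
..##...
.......
.......
.......
24) .......
.##....
.<##...
..#.#..
....#..
..##...
.......
.......
.......
25) .......
.##....
..##...
.v#.#..
....#..
..##...
.......
.......
.......
26) .......
.##....
..##...
<##.#..
....#..
..##...
.......
.......
.......
27) .......
.##....
^.##...
###.#..
....#..
..##...
.......
.......
.......
28) .......
.##....
#>##...
###.#..
....#..
..##...
.......
.......
.......
29) .......
.##....
####...
#v#.#..
....#..
..##...
.......
.......
.......

3,1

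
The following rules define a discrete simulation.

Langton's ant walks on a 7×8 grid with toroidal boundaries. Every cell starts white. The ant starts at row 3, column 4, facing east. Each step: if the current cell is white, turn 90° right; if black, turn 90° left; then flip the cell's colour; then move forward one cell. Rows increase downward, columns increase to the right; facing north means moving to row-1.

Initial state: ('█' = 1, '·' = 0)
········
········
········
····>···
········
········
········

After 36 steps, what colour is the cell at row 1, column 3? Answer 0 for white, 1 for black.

0

[0] ········
········
········
····>···
········
········
········
[1] ········
········
········
····█···
····v···
········
········
[2] ········
········
········
····█···
···<█···
········
········
[3] ········
········
········
···^█···
···██···
········
········
[4] ········
········
········
···█>···
···██···
········
········
[5] ········
········
····^···
···█····
···██···
········
········
[6] ········
········
····█>··
···█····
···██···
········
········
[7] ········
········
····██··
···█·v··
···██···
········
········
[8] ········
········
····██··
···█<█··
···██···
········
········
[9] ········
········
····^█··
···███··
···██···
········
········
[10] ········
········
···<·█··
···███··
···██···
········
········
[11] ········
···^····
···█·█··
···███··
···██···
········
········
[12] ········
···█>···
···█·█··
···███··
···██···
········
········
[13] ········
···██···
···█v█··
···███··
···██···
········
········
[14] ········
···██···
···<██··
···███··
···██···
········
········
[15] ········
···██···
····██··
···v██··
···██···
········
········
[16] ········
···██···
····██··
····>█··
···██···
········
········
[17] ········
···██···
····^█··
·····█··
···██···
········
········
[18] ········
···██···
···<·█··
·····█··
···██···
········
········
[19] ········
···^█···
···█·█··
·····█··
···██···
········
········
[20] ········
··<·█···
···█·█··
·····█··
···██···
········
········
[21] ··^·····
··█·█···
···█·█··
·····█··
···██···
········
········
[22] ··█>····
··█·█···
···█·█··
·····█··
···██···
········
········
[23] ··██····
··█v█···
···█·█··
·····█··
···██···
········
········
[24] ··██····
··<██···
···█·█··
·····█··
···██···
········
········
[25] ··██····
···██···
··v█·█··
·····█··
···██···
········
········
[26] ··██····
···██···
·<██·█··
·····█··
···██···
········
········
[27] ··██····
·^·██···
·███·█··
·····█··
···██···
········
········
[28] ··██····
·█>██···
·███·█··
·····█··
···██···
········
········
[29] ··██····
·████···
·█v█·█··
·····█··
···██···
········
········
[30] ··██····
·████···
·█·>·█··
·····█··
···██···
········
········
[31] ··██····
·██^█···
·█···█··
·····█··
···██···
········
········
[32] ··██····
·█<·█···
·█···█··
·····█··
···██···
········
········
[33] ··██····
·█··█···
·█v··█··
·····█··
···██···
········
········
[34] ··██····
·█··█···
·<█··█··
·····█··
···██···
········
········
[35] ··██····
·█··█···
··█··█··
·v···█··
···██···
········
········
[36] ··██····
·█··█···
··█··█··
<█···█··
···██···
········
········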